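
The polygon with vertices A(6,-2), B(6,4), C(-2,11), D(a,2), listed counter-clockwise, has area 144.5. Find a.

-15

Write out the shoelace sum; only the two edges meeting at D involve a:
2·Area = [((-2)·2 − a·11) + (a·(-2) − 6·2)] + 110
       = -13·a + 94 = 289
⇒ a = -15.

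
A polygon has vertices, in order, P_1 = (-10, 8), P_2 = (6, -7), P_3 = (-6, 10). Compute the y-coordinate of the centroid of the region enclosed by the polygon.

Apply the surveyor's formula. First the cross-terms c_i = x_i·y_{i+1} − x_{i+1}·y_i:
  22, 18, 52  ⇒  2A = 92, A = 46.
Then Σ (y_i + y_{i+1})·c_i = 1012, so ȳ = 1012 / (6·46) = 11/3.

11/3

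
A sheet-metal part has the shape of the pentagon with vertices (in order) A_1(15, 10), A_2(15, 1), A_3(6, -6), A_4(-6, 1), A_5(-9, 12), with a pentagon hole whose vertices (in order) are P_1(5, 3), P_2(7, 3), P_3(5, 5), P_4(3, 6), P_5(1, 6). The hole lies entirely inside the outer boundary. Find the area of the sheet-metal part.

Outer boundary:
Apply the shoelace formula: 2A = Σ (x_i·y_{i+1} − x_{i+1}·y_i), indices taken mod 5.
Σ = (-135) + (-96) + (-30) + (-63) + (-270) = -594
Area = |Σ|/2 = 297.
Hole:
Apply the shoelace (surveyor's) formula: 2A = Σ (x_i·y_{i+1} − x_{i+1}·y_i), indices taken mod 5.
P_1→P_2: (5)(3) − (7)(3) = -6
P_2→P_3: (7)(5) − (5)(3) = 20
P_3→P_4: (5)(6) − (3)(5) = 15
P_4→P_5: (3)(6) − (1)(6) = 12
P_5→P_1: (1)(3) − (5)(6) = -27
Σ = 14
Area = |Σ|/2 = 7.
Net area = 297 − 7 = 290.

290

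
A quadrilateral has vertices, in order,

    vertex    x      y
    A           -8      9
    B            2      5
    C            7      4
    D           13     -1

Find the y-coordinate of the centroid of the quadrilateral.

24/7

Apply the surveyor's formula. First the cross-terms c_i = x_i·y_{i+1} − x_{i+1}·y_i:
  -58, -27, -59, 109  ⇒  2A = -35, A = -17.5.
Then Σ (y_i + y_{i+1})·c_i = -360, so ȳ = -360 / (6·(-17.5)) = 24/7.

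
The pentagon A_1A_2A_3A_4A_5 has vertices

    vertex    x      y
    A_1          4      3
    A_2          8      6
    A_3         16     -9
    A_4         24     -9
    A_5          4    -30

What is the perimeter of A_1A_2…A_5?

|A_1A_2| = √((4)² + (3)²) = √25 = 5
|A_2A_3| = √((8)² + (-15)²) = √289 = 17
|A_3A_4| = √((8)² + (0)²) = √64 = 8
|A_4A_5| = √((-20)² + (-21)²) = √841 = 29
|A_5A_1| = √((0)² + (33)²) = √1089 = 33
Perimeter = 5 + 17 + 8 + 29 + 33 = 92.

92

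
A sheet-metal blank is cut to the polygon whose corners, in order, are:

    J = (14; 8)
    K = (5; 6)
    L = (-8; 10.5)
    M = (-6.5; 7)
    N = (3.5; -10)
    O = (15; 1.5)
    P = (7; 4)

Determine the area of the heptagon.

201

Cross-terms: 44, 100.5, 12.25, 40.5, 155.25, 49.5, 0  ⇒  Σ = 402
Area = |Σ|/2 = 201.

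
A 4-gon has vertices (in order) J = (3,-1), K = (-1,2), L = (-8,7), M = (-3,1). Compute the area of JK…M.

Apply the surveyor's formula: 2A = Σ (x_i·y_{i+1} − x_{i+1}·y_i), indices taken mod 4.
Σ = (5) + (9) + (13) + (0) = 27
Area = |Σ|/2 = 13.5.

13.5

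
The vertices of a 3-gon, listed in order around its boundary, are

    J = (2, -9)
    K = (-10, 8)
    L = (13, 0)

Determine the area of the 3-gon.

147.5

Apply the surveyor's formula: 2A = Σ (x_i·y_{i+1} − x_{i+1}·y_i), indices taken mod 3.
J→K: (2)(8) − (-10)(-9) = -74
K→L: (-10)(0) − (13)(8) = -104
L→J: (13)(-9) − (2)(0) = -117
Σ = -295
Area = |Σ|/2 = 147.5.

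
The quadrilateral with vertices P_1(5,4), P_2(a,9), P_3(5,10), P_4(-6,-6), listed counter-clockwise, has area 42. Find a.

8

The doubled signed area Σ (x_i y_{i+1} − x_{i+1} y_i) is linear in a.
With a=0 it equals 36; the coefficient of a is 6 (from the two edges through P_2).
So 6·a + 36 = 2·42 = 84 ⇒ a = 8.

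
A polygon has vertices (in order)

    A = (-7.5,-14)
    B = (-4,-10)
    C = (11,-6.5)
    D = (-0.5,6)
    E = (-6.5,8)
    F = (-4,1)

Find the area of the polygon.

Apply the surveyor's formula: 2A = Σ (x_i·y_{i+1} − x_{i+1}·y_i), indices taken mod 6.
A→B: (-7.5)(-10) − (-4)(-14) = 19
B→C: (-4)(-6.5) − (11)(-10) = 136
C→D: (11)(6) − (-0.5)(-6.5) = 62.75
D→E: (-0.5)(8) − (-6.5)(6) = 35
E→F: (-6.5)(1) − (-4)(8) = 25.5
F→A: (-4)(-14) − (-7.5)(1) = 63.5
Σ = 341.75
Area = |Σ|/2 = 170.875.

170.875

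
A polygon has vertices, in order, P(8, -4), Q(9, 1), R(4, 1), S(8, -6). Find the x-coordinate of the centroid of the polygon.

685/99

Apply the shoelace formula. First the cross-terms c_i = x_i·y_{i+1} − x_{i+1}·y_i:
  44, 5, -32, 16  ⇒  2A = 33, A = 16.5.
Then Σ (x_i + x_{i+1})·c_i = 685, so x̄ = 685 / (6·16.5) = 685/99.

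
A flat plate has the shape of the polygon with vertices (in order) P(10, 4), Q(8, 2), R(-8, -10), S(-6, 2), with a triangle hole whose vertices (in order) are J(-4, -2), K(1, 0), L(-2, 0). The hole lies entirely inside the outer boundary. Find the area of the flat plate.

Outer boundary:
Σ = (-12) + (-64) + (-76) + (-44) = -196
Area = |Σ|/2 = 98.
Hole:
Σ = (2) + (0) + (4) = 6
Area = |Σ|/2 = 3.
Net area = 98 − 3 = 95.

95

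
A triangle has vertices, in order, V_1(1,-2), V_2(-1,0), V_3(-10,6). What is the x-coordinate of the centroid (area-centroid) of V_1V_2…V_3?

-10/3

Apply Gauss's area formula. First the cross-terms c_i = x_i·y_{i+1} − x_{i+1}·y_i:
  -2, -6, 14  ⇒  2A = 6, A = 3.
Then Σ (x_i + x_{i+1})·c_i = -60, so x̄ = -60 / (6·3) = -10/3.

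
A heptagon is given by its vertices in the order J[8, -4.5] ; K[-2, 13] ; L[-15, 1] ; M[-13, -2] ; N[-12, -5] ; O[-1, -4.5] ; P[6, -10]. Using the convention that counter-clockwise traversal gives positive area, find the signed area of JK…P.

Σ = (95) + (193) + (43) + (41) + (49) + (37) + (53) = 511
Signed area = Σ/2 = 255.5 (positive ⇒ counter-clockwise traversal).

255.5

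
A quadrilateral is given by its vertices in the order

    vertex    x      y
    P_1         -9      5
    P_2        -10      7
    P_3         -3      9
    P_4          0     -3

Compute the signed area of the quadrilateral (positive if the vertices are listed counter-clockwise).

Apply the shoelace formula: 2A = Σ (x_i·y_{i+1} − x_{i+1}·y_i), indices taken mod 4.
Σ = (-13) + (-69) + (9) + (-27) = -100
Signed area = Σ/2 = -50 (negative ⇒ clockwise traversal).

-50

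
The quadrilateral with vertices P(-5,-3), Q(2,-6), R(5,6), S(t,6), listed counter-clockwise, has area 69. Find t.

0

The doubled signed area Σ (x_i y_{i+1} − x_{i+1} y_i) is linear in t.
With t=0 it equals 138; the coefficient of t is -9 (from the two edges through S).
So -9·t + 138 = 2·69 = 138 ⇒ t = 0.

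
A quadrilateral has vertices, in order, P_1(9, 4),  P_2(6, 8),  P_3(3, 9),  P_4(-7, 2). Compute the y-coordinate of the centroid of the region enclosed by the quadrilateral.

523/101

Apply the shoelace formula. First the cross-terms c_i = x_i·y_{i+1} − x_{i+1}·y_i:
  48, 30, 69, -46  ⇒  2A = 101, A = 50.5.
Then Σ (y_i + y_{i+1})·c_i = 1569, so ȳ = 1569 / (6·50.5) = 523/101.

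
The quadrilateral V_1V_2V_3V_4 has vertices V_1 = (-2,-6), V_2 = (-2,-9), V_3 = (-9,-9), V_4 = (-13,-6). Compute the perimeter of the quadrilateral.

|V_1V_2| = √((0)² + (-3)²) = √9 = 3
|V_2V_3| = √((-7)² + (0)²) = √49 = 7
|V_3V_4| = √((-4)² + (3)²) = √25 = 5
|V_4V_1| = √((11)² + (0)²) = √121 = 11
Perimeter = 3 + 7 + 5 + 11 = 26.

26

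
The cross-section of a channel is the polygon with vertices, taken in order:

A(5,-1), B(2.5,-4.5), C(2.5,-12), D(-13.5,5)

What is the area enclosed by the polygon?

99.875

Apply the shoelace (surveyor's) formula: 2A = Σ (x_i·y_{i+1} − x_{i+1}·y_i), indices taken mod 4.
Cross-terms: -20, -18.75, -149.5, -11.5  ⇒  Σ = -199.75
Area = |Σ|/2 = 99.875.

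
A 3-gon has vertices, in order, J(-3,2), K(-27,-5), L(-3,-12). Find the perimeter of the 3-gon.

|JK| = √((-24)² + (-7)²) = √625 = 25
|KL| = √((24)² + (-7)²) = √625 = 25
|LJ| = √((0)² + (14)²) = √196 = 14
Perimeter = 25 + 25 + 14 = 64.

64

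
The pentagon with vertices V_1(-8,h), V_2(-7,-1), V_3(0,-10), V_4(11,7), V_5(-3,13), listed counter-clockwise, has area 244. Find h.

Write out the shoelace sum; only the two edges meeting at V_1 involve h:
2·Area = [((-3)·h − (-8)·13) + ((-8)·(-1) − (-7)·h)] + 344
       = 4·h + 456 = 488
⇒ h = 8.

8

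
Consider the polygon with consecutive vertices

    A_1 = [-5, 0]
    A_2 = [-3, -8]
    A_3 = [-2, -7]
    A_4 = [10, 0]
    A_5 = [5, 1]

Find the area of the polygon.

Cross-terms: 40, 5, 70, 10, 5  ⇒  Σ = 130
Area = |Σ|/2 = 65.

65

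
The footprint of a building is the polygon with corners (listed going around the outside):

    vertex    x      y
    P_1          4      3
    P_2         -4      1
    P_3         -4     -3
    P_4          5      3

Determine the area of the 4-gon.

19

Apply the surveyor's formula: 2A = Σ (x_i·y_{i+1} − x_{i+1}·y_i), indices taken mod 4.
Cross-terms: 16, 16, 3, 3  ⇒  Σ = 38
Area = |Σ|/2 = 19.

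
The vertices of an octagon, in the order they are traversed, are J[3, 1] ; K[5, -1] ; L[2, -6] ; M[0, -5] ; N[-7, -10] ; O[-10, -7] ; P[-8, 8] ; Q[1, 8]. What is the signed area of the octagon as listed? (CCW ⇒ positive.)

Apply Gauss's area formula: 2A = Σ (x_i·y_{i+1} − x_{i+1}·y_i), indices taken mod 8.
J→K: (3)(-1) − (5)(1) = -8
K→L: (5)(-6) − (2)(-1) = -28
L→M: (2)(-5) − (0)(-6) = -10
M→N: (0)(-10) − (-7)(-5) = -35
N→O: (-7)(-7) − (-10)(-10) = -51
O→P: (-10)(8) − (-8)(-7) = -136
P→Q: (-8)(8) − (1)(8) = -72
Q→J: (1)(1) − (3)(8) = -23
Σ = -363
Signed area = Σ/2 = -181.5 (negative ⇒ clockwise traversal).

-181.5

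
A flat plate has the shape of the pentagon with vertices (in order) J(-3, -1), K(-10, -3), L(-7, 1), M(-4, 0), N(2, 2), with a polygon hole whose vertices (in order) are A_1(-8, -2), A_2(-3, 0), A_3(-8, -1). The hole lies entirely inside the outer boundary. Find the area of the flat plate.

Outer boundary:
Apply the shoelace formula: 2A = Σ (x_i·y_{i+1} − x_{i+1}·y_i), indices taken mod 5.
Σ = (-1) + (-31) + (4) + (-8) + (4) = -32
Area = |Σ|/2 = 16.
Hole:
A_1→A_2: (-8)(0) − (-3)(-2) = -6
A_2→A_3: (-3)(-1) − (-8)(0) = 3
A_3→A_1: (-8)(-2) − (-8)(-1) = 8
Σ = 5
Area = |Σ|/2 = 2.5.
Net area = 16 − 2.5 = 13.5.

13.5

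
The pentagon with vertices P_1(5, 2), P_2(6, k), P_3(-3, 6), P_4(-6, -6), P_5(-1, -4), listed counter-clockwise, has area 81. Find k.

6

The doubled signed area Σ (x_i y_{i+1} − x_{i+1} y_i) is linear in k.
With k=0 it equals 114; the coefficient of k is 8 (from the two edges through P_2).
So 8·k + 114 = 2·81 = 162 ⇒ k = 6.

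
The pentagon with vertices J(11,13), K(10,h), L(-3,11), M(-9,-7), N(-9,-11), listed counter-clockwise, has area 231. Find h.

23

The doubled signed area Σ (x_i y_{i+1} − x_{i+1} y_i) is linear in h.
With h=0 it equals 140; the coefficient of h is 14 (from the two edges through K).
So 14·h + 140 = 2·231 = 462 ⇒ h = 23.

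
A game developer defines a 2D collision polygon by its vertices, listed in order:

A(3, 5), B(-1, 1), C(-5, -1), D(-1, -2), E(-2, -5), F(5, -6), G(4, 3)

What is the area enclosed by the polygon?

55.5

Σ = (8) + (6) + (9) + (1) + (37) + (39) + (11) = 111
Area = |Σ|/2 = 55.5.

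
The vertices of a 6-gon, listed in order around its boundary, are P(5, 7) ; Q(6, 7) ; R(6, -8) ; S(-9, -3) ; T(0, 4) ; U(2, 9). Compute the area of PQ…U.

Apply Gauss's area formula: 2A = Σ (x_i·y_{i+1} − x_{i+1}·y_i), indices taken mod 6.
Cross-terms: -7, -90, -90, -36, -8, -31  ⇒  Σ = -262
Area = |Σ|/2 = 131.

131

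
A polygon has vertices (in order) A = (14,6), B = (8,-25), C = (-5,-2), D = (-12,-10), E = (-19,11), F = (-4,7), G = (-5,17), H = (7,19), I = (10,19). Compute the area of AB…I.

717

Apply the shoelace formula: 2A = Σ (x_i·y_{i+1} − x_{i+1}·y_i), indices taken mod 9.
Σ = (-398) + (-141) + (26) + (-322) + (-89) + (-33) + (-214) + (-57) + (-206) = -1434
Area = |Σ|/2 = 717.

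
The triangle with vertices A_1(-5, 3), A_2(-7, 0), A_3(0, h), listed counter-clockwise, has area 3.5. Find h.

The doubled signed area Σ (x_i y_{i+1} − x_{i+1} y_i) is linear in h.
With h=0 it equals 21; the coefficient of h is -2 (from the two edges through A_3).
So -2·h + 21 = 2·3.5 = 7 ⇒ h = 7.

7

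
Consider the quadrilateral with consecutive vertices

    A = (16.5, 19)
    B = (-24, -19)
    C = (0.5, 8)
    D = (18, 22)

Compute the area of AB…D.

97

Σ = (142.5) + (-182.5) + (-133) + (-21) = -194
Area = |Σ|/2 = 97.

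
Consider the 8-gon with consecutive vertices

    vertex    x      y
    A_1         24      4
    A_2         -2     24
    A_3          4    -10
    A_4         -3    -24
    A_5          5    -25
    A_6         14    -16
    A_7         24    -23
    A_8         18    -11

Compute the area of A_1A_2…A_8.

Apply the shoelace formula: 2A = Σ (x_i·y_{i+1} − x_{i+1}·y_i), indices taken mod 8.
Cross-terms: 584, -76, -126, 195, 270, 62, 150, 336  ⇒  Σ = 1395
Area = |Σ|/2 = 697.5.

697.5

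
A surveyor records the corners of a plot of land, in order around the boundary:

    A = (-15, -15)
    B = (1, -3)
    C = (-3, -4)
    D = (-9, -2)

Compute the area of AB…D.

61

Apply the surveyor's formula: 2A = Σ (x_i·y_{i+1} − x_{i+1}·y_i), indices taken mod 4.
Σ = (60) + (-13) + (-30) + (105) = 122
Area = |Σ|/2 = 61.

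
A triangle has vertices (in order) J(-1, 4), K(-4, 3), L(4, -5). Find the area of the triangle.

Apply the surveyor's formula: 2A = Σ (x_i·y_{i+1} − x_{i+1}·y_i), indices taken mod 3.
Σ = (13) + (8) + (11) = 32
Area = |Σ|/2 = 16.

16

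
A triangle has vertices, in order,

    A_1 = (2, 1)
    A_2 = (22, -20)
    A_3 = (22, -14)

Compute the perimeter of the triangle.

60

|A_1A_2| = √((20)² + (-21)²) = √841 = 29
|A_2A_3| = √((0)² + (6)²) = √36 = 6
|A_3A_1| = √((-20)² + (15)²) = √625 = 25
Perimeter = 29 + 6 + 25 = 60.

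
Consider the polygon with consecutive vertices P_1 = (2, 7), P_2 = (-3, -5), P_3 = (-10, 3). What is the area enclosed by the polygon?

Apply the surveyor's formula: 2A = Σ (x_i·y_{i+1} − x_{i+1}·y_i), indices taken mod 3.
Cross-terms: 11, -59, -76  ⇒  Σ = -124
Area = |Σ|/2 = 62.

62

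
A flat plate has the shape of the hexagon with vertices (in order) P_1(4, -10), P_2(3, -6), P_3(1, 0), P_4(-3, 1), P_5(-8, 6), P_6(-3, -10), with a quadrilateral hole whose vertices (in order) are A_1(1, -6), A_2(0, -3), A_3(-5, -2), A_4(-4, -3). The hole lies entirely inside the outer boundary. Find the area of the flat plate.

Outer boundary:
P_1→P_2: (4)(-6) − (3)(-10) = 6
P_2→P_3: (3)(0) − (1)(-6) = 6
P_3→P_4: (1)(1) − (-3)(0) = 1
P_4→P_5: (-3)(6) − (-8)(1) = -10
P_5→P_6: (-8)(-10) − (-3)(6) = 98
P_6→P_1: (-3)(-10) − (4)(-10) = 70
Σ = 171
Area = |Σ|/2 = 85.5.
Hole:
Apply the shoelace (surveyor's) formula: 2A = Σ (x_i·y_{i+1} − x_{i+1}·y_i), indices taken mod 4.
A_1→A_2: (1)(-3) − (0)(-6) = -3
A_2→A_3: (0)(-2) − (-5)(-3) = -15
A_3→A_4: (-5)(-3) − (-4)(-2) = 7
A_4→A_1: (-4)(-6) − (1)(-3) = 27
Σ = 16
Area = |Σ|/2 = 8.
Net area = 85.5 − 8 = 77.5.

77.5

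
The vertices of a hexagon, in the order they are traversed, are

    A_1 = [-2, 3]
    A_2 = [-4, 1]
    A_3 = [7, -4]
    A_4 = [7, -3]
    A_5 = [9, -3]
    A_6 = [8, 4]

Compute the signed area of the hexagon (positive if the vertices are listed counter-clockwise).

Apply the shoelace (surveyor's) formula: 2A = Σ (x_i·y_{i+1} − x_{i+1}·y_i), indices taken mod 6.
A_1→A_2: (-2)(1) − (-4)(3) = 10
A_2→A_3: (-4)(-4) − (7)(1) = 9
A_3→A_4: (7)(-3) − (7)(-4) = 7
A_4→A_5: (7)(-3) − (9)(-3) = 6
A_5→A_6: (9)(4) − (8)(-3) = 60
A_6→A_1: (8)(3) − (-2)(4) = 32
Σ = 124
Signed area = Σ/2 = 62 (positive ⇒ counter-clockwise traversal).

62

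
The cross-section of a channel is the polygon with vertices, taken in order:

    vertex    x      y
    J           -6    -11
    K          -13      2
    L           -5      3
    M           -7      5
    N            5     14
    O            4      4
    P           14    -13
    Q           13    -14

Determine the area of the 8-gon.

Apply the shoelace formula: 2A = Σ (x_i·y_{i+1} − x_{i+1}·y_i), indices taken mod 8.
J→K: (-6)(2) − (-13)(-11) = -155
K→L: (-13)(3) − (-5)(2) = -29
L→M: (-5)(5) − (-7)(3) = -4
M→N: (-7)(14) − (5)(5) = -123
N→O: (5)(4) − (4)(14) = -36
O→P: (4)(-13) − (14)(4) = -108
P→Q: (14)(-14) − (13)(-13) = -27
Q→J: (13)(-11) − (-6)(-14) = -227
Σ = -709
Area = |Σ|/2 = 354.5.

354.5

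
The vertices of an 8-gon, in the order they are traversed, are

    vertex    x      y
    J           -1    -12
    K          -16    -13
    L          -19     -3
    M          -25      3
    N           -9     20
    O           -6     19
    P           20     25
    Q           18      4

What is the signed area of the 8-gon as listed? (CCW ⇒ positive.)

-1073

J→K: (-1)(-13) − (-16)(-12) = -179
K→L: (-16)(-3) − (-19)(-13) = -199
L→M: (-19)(3) − (-25)(-3) = -132
M→N: (-25)(20) − (-9)(3) = -473
N→O: (-9)(19) − (-6)(20) = -51
O→P: (-6)(25) − (20)(19) = -530
P→Q: (20)(4) − (18)(25) = -370
Q→J: (18)(-12) − (-1)(4) = -212
Σ = -2146
Signed area = Σ/2 = -1073 (negative ⇒ clockwise traversal).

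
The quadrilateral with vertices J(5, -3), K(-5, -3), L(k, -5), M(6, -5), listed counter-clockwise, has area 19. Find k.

The doubled signed area Σ (x_i y_{i+1} − x_{i+1} y_i) is linear in k.
With k=0 it equals 32; the coefficient of k is -2 (from the two edges through L).
So -2·k + 32 = 2·19 = 38 ⇒ k = -3.

-3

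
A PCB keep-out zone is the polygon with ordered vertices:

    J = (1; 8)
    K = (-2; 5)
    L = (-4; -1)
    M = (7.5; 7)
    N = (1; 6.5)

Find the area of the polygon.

Apply the shoelace formula: 2A = Σ (x_i·y_{i+1} − x_{i+1}·y_i), indices taken mod 5.
Cross-terms: 21, 22, -20.5, 41.75, 1.5  ⇒  Σ = 65.75
Area = |Σ|/2 = 32.875.

32.875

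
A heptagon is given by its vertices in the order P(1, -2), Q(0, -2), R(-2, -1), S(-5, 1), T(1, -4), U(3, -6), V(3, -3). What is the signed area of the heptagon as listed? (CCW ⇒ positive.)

9

P→Q: (1)(-2) − (0)(-2) = -2
Q→R: (0)(-1) − (-2)(-2) = -4
R→S: (-2)(1) − (-5)(-1) = -7
S→T: (-5)(-4) − (1)(1) = 19
T→U: (1)(-6) − (3)(-4) = 6
U→V: (3)(-3) − (3)(-6) = 9
V→P: (3)(-2) − (1)(-3) = -3
Σ = 18
Signed area = Σ/2 = 9 (positive ⇒ counter-clockwise traversal).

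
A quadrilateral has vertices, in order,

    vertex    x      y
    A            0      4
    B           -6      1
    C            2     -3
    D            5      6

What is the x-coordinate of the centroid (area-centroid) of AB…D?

9/29

Apply the shoelace (surveyor's) formula. First the cross-terms c_i = x_i·y_{i+1} − x_{i+1}·y_i:
  24, 16, 27, 20  ⇒  2A = 87, A = 43.5.
Then Σ (x_i + x_{i+1})·c_i = 81, so x̄ = 81 / (6·43.5) = 9/29.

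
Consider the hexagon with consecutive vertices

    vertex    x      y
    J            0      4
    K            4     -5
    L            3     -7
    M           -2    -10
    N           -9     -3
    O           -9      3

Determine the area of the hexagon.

Apply the shoelace (surveyor's) formula: 2A = Σ (x_i·y_{i+1} − x_{i+1}·y_i), indices taken mod 6.
J→K: (0)(-5) − (4)(4) = -16
K→L: (4)(-7) − (3)(-5) = -13
L→M: (3)(-10) − (-2)(-7) = -44
M→N: (-2)(-3) − (-9)(-10) = -84
N→O: (-9)(3) − (-9)(-3) = -54
O→J: (-9)(4) − (0)(3) = -36
Σ = -247
Area = |Σ|/2 = 123.5.

123.5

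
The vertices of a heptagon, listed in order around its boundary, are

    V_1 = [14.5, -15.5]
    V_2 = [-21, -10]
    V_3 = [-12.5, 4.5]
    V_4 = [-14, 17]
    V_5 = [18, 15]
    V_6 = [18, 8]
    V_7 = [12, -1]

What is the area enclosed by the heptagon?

Σ = (-470.5) + (-219.5) + (-149.5) + (-516) + (-126) + (-114) + (-171.5) = -1767
Area = |Σ|/2 = 883.5.

883.5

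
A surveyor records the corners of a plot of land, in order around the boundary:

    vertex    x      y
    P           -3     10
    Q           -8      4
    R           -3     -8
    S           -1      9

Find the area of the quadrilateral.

Σ = (68) + (76) + (-35) + (17) = 126
Area = |Σ|/2 = 63.

63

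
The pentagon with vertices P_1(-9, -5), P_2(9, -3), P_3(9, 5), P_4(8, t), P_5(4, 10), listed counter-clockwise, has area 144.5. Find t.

7

Write out the shoelace sum; only the two edges meeting at P_4 involve t:
2·Area = [(9·t − 8·5) + (8·10 − 4·t)] + 214
       = 5·t + 254 = 289
⇒ t = 7.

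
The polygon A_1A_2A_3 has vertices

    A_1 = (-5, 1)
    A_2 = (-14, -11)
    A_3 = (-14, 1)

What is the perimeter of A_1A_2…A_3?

|A_1A_2| = √((-9)² + (-12)²) = √225 = 15
|A_2A_3| = √((0)² + (12)²) = √144 = 12
|A_3A_1| = √((9)² + (0)²) = √81 = 9
Perimeter = 15 + 12 + 9 = 36.

36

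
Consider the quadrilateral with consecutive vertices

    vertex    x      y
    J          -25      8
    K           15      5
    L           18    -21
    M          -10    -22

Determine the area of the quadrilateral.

943

Apply the shoelace (surveyor's) formula: 2A = Σ (x_i·y_{i+1} − x_{i+1}·y_i), indices taken mod 4.
Σ = (-245) + (-405) + (-606) + (-630) = -1886
Area = |Σ|/2 = 943.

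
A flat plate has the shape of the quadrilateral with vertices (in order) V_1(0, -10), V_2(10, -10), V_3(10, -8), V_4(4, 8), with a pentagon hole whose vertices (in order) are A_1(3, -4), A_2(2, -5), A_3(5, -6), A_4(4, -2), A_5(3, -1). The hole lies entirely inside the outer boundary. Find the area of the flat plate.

89.5

Outer boundary:
Apply the surveyor's formula: 2A = Σ (x_i·y_{i+1} − x_{i+1}·y_i), indices taken mod 4.
Σ = (100) + (20) + (112) + (-40) = 192
Area = |Σ|/2 = 96.
Hole:
Apply the shoelace formula: 2A = Σ (x_i·y_{i+1} − x_{i+1}·y_i), indices taken mod 5.
A_1→A_2: (3)(-5) − (2)(-4) = -7
A_2→A_3: (2)(-6) − (5)(-5) = 13
A_3→A_4: (5)(-2) − (4)(-6) = 14
A_4→A_5: (4)(-1) − (3)(-2) = 2
A_5→A_1: (3)(-4) − (3)(-1) = -9
Σ = 13
Area = |Σ|/2 = 6.5.
Net area = 96 − 6.5 = 89.5.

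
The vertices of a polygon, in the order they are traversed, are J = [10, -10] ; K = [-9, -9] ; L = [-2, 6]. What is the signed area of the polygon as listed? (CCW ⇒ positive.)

Apply the shoelace (surveyor's) formula: 2A = Σ (x_i·y_{i+1} − x_{i+1}·y_i), indices taken mod 3.
Cross-terms: -180, -72, -40  ⇒  Σ = -292
Signed area = Σ/2 = -146 (negative ⇒ clockwise traversal).

-146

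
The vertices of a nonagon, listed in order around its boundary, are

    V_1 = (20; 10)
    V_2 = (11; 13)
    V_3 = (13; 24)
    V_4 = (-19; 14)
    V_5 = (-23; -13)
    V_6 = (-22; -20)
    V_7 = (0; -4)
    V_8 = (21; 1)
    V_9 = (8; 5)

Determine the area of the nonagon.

937.5

Apply the shoelace (surveyor's) formula: 2A = Σ (x_i·y_{i+1} − x_{i+1}·y_i), indices taken mod 9.
Σ = (150) + (95) + (638) + (569) + (174) + (88) + (84) + (97) + (-20) = 1875
Area = |Σ|/2 = 937.5.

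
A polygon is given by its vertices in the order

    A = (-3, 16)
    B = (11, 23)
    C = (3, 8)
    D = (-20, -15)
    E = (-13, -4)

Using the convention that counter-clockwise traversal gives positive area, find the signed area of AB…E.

A→B: (-3)(23) − (11)(16) = -245
B→C: (11)(8) − (3)(23) = 19
C→D: (3)(-15) − (-20)(8) = 115
D→E: (-20)(-4) − (-13)(-15) = -115
E→A: (-13)(16) − (-3)(-4) = -220
Σ = -446
Signed area = Σ/2 = -223 (negative ⇒ clockwise traversal).

-223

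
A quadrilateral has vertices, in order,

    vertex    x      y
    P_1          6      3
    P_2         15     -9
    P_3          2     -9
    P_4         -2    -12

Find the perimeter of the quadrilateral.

50

|P_1P_2| = √((9)² + (-12)²) = √225 = 15
|P_2P_3| = √((-13)² + (0)²) = √169 = 13
|P_3P_4| = √((-4)² + (-3)²) = √25 = 5
|P_4P_1| = √((8)² + (15)²) = √289 = 17
Perimeter = 15 + 13 + 5 + 17 = 50.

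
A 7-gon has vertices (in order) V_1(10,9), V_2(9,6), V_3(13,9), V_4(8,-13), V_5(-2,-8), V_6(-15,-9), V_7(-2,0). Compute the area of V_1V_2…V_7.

Σ = (-21) + (3) + (-241) + (-90) + (-102) + (-18) + (-18) = -487
Area = |Σ|/2 = 243.5.

243.5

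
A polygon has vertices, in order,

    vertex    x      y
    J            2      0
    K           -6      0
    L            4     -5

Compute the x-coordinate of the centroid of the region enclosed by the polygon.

Apply Gauss's area formula. First the cross-terms c_i = x_i·y_{i+1} − x_{i+1}·y_i:
  0, 30, 10  ⇒  2A = 40, A = 20.
Then Σ (x_i + x_{i+1})·c_i = 0, so x̄ = 0 / (6·20) = 0.

0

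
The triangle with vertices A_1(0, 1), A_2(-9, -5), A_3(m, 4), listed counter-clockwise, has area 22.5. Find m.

12

The doubled signed area Σ (x_i y_{i+1} − x_{i+1} y_i) is linear in m.
With m=0 it equals -27; the coefficient of m is 6 (from the two edges through A_3).
So 6·m + -27 = 2·22.5 = 45 ⇒ m = 12.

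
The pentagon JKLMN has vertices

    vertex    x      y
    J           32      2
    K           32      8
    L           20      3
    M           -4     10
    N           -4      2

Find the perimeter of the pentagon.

88

|JK| = √((0)² + (6)²) = √36 = 6
|KL| = √((-12)² + (-5)²) = √169 = 13
|LM| = √((-24)² + (7)²) = √625 = 25
|MN| = √((0)² + (-8)²) = √64 = 8
|NJ| = √((36)² + (0)²) = √1296 = 36
Perimeter = 6 + 13 + 25 + 8 + 36 = 88.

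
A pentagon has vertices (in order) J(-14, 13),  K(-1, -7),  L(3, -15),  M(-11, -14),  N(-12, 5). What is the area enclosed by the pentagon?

Σ = (111) + (36) + (-207) + (-223) + (-86) = -369
Area = |Σ|/2 = 184.5.

184.5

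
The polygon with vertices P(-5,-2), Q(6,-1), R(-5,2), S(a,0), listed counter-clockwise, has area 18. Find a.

The doubled signed area Σ (x_i y_{i+1} − x_{i+1} y_i) is linear in a.
With a=0 it equals 24; the coefficient of a is -4 (from the two edges through S).
So -4·a + 24 = 2·18 = 36 ⇒ a = -3.

-3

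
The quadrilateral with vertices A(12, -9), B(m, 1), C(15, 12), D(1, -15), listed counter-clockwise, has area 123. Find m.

15

The doubled signed area Σ (x_i y_{i+1} − x_{i+1} y_i) is linear in m.
With m=0 it equals -69; the coefficient of m is 21 (from the two edges through B).
So 21·m + -69 = 2·123 = 246 ⇒ m = 15.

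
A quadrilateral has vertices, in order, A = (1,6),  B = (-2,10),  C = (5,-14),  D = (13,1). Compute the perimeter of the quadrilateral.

|AB| = √((-3)² + (4)²) = √25 = 5
|BC| = √((7)² + (-24)²) = √625 = 25
|CD| = √((8)² + (15)²) = √289 = 17
|DA| = √((-12)² + (5)²) = √169 = 13
Perimeter = 5 + 25 + 17 + 13 = 60.

60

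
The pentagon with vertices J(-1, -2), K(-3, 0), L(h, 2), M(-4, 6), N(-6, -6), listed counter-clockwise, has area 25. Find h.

-2

The doubled signed area Σ (x_i y_{i+1} − x_{i+1} y_i) is linear in h.
With h=0 it equals 62; the coefficient of h is 6 (from the two edges through L).
So 6·h + 62 = 2·25 = 50 ⇒ h = -2.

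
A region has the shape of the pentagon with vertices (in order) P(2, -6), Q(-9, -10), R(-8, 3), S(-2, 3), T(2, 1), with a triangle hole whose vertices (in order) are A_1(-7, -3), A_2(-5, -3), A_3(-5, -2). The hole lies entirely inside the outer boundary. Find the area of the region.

Outer boundary:
Apply the shoelace formula: 2A = Σ (x_i·y_{i+1} − x_{i+1}·y_i), indices taken mod 5.
P→Q: (2)(-10) − (-9)(-6) = -74
Q→R: (-9)(3) − (-8)(-10) = -107
R→S: (-8)(3) − (-2)(3) = -18
S→T: (-2)(1) − (2)(3) = -8
T→P: (2)(-6) − (2)(1) = -14
Σ = -221
Area = |Σ|/2 = 110.5.
Hole:
Apply the surveyor's formula: 2A = Σ (x_i·y_{i+1} − x_{i+1}·y_i), indices taken mod 3.
Cross-terms: 6, -5, 1  ⇒  Σ = 2
Area = |Σ|/2 = 1.
Net area = 110.5 − 1 = 109.5.

109.5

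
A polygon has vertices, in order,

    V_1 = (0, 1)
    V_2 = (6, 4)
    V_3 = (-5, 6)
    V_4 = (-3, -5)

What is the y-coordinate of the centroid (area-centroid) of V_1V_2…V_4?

Apply the shoelace (surveyor's) formula. First the cross-terms c_i = x_i·y_{i+1} − x_{i+1}·y_i:
  -6, 56, 43, -3  ⇒  2A = 90, A = 45.
Then Σ (y_i + y_{i+1})·c_i = 585, so ȳ = 585 / (6·45) = 13/6.

13/6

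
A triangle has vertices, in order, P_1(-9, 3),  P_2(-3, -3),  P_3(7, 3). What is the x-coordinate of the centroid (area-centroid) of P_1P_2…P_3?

Apply the surveyor's formula. First the cross-terms c_i = x_i·y_{i+1} − x_{i+1}·y_i:
  36, 12, 48  ⇒  2A = 96, A = 48.
Then Σ (x_i + x_{i+1})·c_i = -480, so x̄ = -480 / (6·48) = -5/3.

-5/3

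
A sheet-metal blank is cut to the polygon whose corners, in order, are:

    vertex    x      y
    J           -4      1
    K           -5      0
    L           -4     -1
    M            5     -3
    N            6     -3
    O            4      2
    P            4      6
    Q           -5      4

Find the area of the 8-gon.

63.5

Apply Gauss's area formula: 2A = Σ (x_i·y_{i+1} − x_{i+1}·y_i), indices taken mod 8.
J→K: (-4)(0) − (-5)(1) = 5
K→L: (-5)(-1) − (-4)(0) = 5
L→M: (-4)(-3) − (5)(-1) = 17
M→N: (5)(-3) − (6)(-3) = 3
N→O: (6)(2) − (4)(-3) = 24
O→P: (4)(6) − (4)(2) = 16
P→Q: (4)(4) − (-5)(6) = 46
Q→J: (-5)(1) − (-4)(4) = 11
Σ = 127
Area = |Σ|/2 = 63.5.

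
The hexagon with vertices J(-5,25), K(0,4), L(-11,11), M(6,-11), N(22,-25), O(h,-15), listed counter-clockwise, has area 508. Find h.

25

The doubled signed area Σ (x_i y_{i+1} − x_{i+1} y_i) is linear in h.
With h=0 it equals -234; the coefficient of h is 50 (from the two edges through O).
So 50·h + -234 = 2·508 = 1016 ⇒ h = 25.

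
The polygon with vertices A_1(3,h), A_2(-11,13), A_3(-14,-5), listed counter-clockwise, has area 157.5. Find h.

-8

Write out the shoelace sum; only the two edges meeting at A_1 involve h:
2·Area = [((-14)·h − 3·(-5)) + (3·13 − (-11)·h)] + 237
       = -3·h + 291 = 315
⇒ h = -8.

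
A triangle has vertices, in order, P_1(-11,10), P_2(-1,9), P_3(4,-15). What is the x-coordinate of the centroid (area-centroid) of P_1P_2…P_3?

-8/3

Apply the surveyor's formula. First the cross-terms c_i = x_i·y_{i+1} − x_{i+1}·y_i:
  -89, -21, -125  ⇒  2A = -235, A = -117.5.
Then Σ (x_i + x_{i+1})·c_i = 1880, so x̄ = 1880 / (6·(-117.5)) = -8/3.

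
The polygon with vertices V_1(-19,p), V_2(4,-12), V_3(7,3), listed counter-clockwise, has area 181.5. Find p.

-6

The doubled signed area Σ (x_i y_{i+1} − x_{i+1} y_i) is linear in p.
With p=0 it equals 381; the coefficient of p is 3 (from the two edges through V_1).
So 3·p + 381 = 2·181.5 = 363 ⇒ p = -6.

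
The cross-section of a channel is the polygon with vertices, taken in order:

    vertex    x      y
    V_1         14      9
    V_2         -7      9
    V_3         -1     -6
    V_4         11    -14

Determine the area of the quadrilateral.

307.5

Apply the surveyor's formula: 2A = Σ (x_i·y_{i+1} − x_{i+1}·y_i), indices taken mod 4.
Σ = (189) + (51) + (80) + (295) = 615
Area = |Σ|/2 = 307.5.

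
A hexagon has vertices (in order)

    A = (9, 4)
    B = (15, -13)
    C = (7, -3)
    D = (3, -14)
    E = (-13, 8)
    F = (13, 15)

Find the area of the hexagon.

380

A→B: (9)(-13) − (15)(4) = -177
B→C: (15)(-3) − (7)(-13) = 46
C→D: (7)(-14) − (3)(-3) = -89
D→E: (3)(8) − (-13)(-14) = -158
E→F: (-13)(15) − (13)(8) = -299
F→A: (13)(4) − (9)(15) = -83
Σ = -760
Area = |Σ|/2 = 380.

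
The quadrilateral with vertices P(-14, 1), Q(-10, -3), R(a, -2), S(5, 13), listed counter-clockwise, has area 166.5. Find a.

Write out the shoelace sum; only the two edges meeting at R involve a:
2·Area = [((-10)·(-2) − a·(-3)) + (a·13 − 5·(-2))] + 239
       = 16·a + 269 = 333
⇒ a = 4.

4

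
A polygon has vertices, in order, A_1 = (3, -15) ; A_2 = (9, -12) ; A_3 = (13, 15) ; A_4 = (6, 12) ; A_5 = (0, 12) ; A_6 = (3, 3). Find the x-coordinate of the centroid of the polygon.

1474/219

Apply Gauss's area formula. First the cross-terms c_i = x_i·y_{i+1} − x_{i+1}·y_i:
  99, 291, 66, 72, -36, -54  ⇒  2A = 438, A = 219.
Then Σ (x_i + x_{i+1})·c_i = 8844, so x̄ = 8844 / (6·219) = 1474/219.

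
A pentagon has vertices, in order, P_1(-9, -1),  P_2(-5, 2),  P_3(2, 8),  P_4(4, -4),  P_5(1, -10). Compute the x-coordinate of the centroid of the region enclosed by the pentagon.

Apply the shoelace (surveyor's) formula. First the cross-terms c_i = x_i·y_{i+1} − x_{i+1}·y_i:
  -23, -44, -40, -36, -91  ⇒  2A = -234, A = -117.
Then Σ (x_i + x_{i+1})·c_i = 762, so x̄ = 762 / (6·(-117)) = -127/117.

-127/117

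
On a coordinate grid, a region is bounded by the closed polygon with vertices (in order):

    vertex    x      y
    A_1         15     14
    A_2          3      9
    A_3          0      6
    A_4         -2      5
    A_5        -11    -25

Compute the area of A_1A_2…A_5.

224.5

Apply the shoelace (surveyor's) formula: 2A = Σ (x_i·y_{i+1} − x_{i+1}·y_i), indices taken mod 5.
A_1→A_2: (15)(9) − (3)(14) = 93
A_2→A_3: (3)(6) − (0)(9) = 18
A_3→A_4: (0)(5) − (-2)(6) = 12
A_4→A_5: (-2)(-25) − (-11)(5) = 105
A_5→A_1: (-11)(14) − (15)(-25) = 221
Σ = 449
Area = |Σ|/2 = 224.5.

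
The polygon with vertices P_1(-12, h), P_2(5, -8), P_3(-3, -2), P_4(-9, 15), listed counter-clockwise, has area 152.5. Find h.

-9

The doubled signed area Σ (x_i y_{i+1} − x_{i+1} y_i) is linear in h.
With h=0 it equals 179; the coefficient of h is -14 (from the two edges through P_1).
So -14·h + 179 = 2·152.5 = 305 ⇒ h = -9.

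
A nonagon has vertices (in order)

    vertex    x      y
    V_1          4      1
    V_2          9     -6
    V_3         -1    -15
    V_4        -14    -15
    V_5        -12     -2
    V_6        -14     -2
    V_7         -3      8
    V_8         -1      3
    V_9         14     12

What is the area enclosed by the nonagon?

366

Apply the shoelace (surveyor's) formula: 2A = Σ (x_i·y_{i+1} − x_{i+1}·y_i), indices taken mod 9.
Cross-terms: -33, -141, -195, -152, -4, -118, -1, -54, -34  ⇒  Σ = -732
Area = |Σ|/2 = 366.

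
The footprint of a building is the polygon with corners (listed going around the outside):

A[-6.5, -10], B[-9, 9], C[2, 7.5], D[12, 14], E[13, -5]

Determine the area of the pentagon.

Apply Gauss's area formula: 2A = Σ (x_i·y_{i+1} − x_{i+1}·y_i), indices taken mod 5.
Cross-terms: -148.5, -85.5, -62, -242, -162.5  ⇒  Σ = -700.5
Area = |Σ|/2 = 350.25.

350.25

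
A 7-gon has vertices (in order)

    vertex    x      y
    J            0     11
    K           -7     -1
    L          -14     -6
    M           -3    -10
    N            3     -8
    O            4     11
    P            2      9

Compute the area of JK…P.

191

Σ = (77) + (28) + (122) + (54) + (65) + (14) + (22) = 382
Area = |Σ|/2 = 191.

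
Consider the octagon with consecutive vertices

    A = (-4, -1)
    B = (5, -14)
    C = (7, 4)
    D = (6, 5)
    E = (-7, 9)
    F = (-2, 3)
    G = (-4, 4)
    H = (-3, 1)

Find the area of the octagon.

Apply the surveyor's formula: 2A = Σ (x_i·y_{i+1} − x_{i+1}·y_i), indices taken mod 8.
A→B: (-4)(-14) − (5)(-1) = 61
B→C: (5)(4) − (7)(-14) = 118
C→D: (7)(5) − (6)(4) = 11
D→E: (6)(9) − (-7)(5) = 89
E→F: (-7)(3) − (-2)(9) = -3
F→G: (-2)(4) − (-4)(3) = 4
G→H: (-4)(1) − (-3)(4) = 8
H→A: (-3)(-1) − (-4)(1) = 7
Σ = 295
Area = |Σ|/2 = 147.5.

147.5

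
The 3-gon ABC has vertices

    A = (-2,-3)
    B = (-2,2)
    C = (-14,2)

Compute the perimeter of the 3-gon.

30

|AB| = √((0)² + (5)²) = √25 = 5
|BC| = √((-12)² + (0)²) = √144 = 12
|CA| = √((12)² + (-5)²) = √169 = 13
Perimeter = 5 + 12 + 13 = 30.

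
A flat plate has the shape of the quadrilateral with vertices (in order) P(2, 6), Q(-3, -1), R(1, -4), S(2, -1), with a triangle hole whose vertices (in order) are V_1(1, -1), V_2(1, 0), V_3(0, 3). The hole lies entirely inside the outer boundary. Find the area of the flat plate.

Outer boundary:
Apply Gauss's area formula: 2A = Σ (x_i·y_{i+1} − x_{i+1}·y_i), indices taken mod 4.
P→Q: (2)(-1) − (-3)(6) = 16
Q→R: (-3)(-4) − (1)(-1) = 13
R→S: (1)(-1) − (2)(-4) = 7
S→P: (2)(6) − (2)(-1) = 14
Σ = 50
Area = |Σ|/2 = 25.
Hole:
Apply the shoelace formula: 2A = Σ (x_i·y_{i+1} − x_{i+1}·y_i), indices taken mod 3.
Σ = (1) + (3) + (-3) = 1
Area = |Σ|/2 = 0.5.
Net area = 25 − 0.5 = 24.5.

24.5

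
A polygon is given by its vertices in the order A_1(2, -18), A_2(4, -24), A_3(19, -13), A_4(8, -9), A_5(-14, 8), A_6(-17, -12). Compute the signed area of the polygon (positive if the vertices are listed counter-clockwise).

Apply the shoelace formula: 2A = Σ (x_i·y_{i+1} − x_{i+1}·y_i), indices taken mod 6.
A_1→A_2: (2)(-24) − (4)(-18) = 24
A_2→A_3: (4)(-13) − (19)(-24) = 404
A_3→A_4: (19)(-9) − (8)(-13) = -67
A_4→A_5: (8)(8) − (-14)(-9) = -62
A_5→A_6: (-14)(-12) − (-17)(8) = 304
A_6→A_1: (-17)(-18) − (2)(-12) = 330
Σ = 933
Signed area = Σ/2 = 466.5 (positive ⇒ counter-clockwise traversal).

466.5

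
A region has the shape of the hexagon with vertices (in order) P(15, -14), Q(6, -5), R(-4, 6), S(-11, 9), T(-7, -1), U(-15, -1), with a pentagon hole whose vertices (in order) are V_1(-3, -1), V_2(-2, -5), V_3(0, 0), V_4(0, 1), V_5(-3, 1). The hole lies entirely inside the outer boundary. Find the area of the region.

162

Outer boundary:
Σ = (9) + (16) + (30) + (74) + (-8) + (225) = 346
Area = |Σ|/2 = 173.
Hole:
Σ = (13) + (0) + (0) + (3) + (6) = 22
Area = |Σ|/2 = 11.
Net area = 173 − 11 = 162.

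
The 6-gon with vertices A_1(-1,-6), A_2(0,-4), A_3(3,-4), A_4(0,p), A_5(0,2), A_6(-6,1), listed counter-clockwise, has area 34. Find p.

Write out the shoelace sum; only the two edges meeting at A_4 involve p:
2·Area = [(3·p − 0·(-4)) + (0·2 − 0·p)] + 65
       = 3·p + 65 = 68
⇒ p = 1.

1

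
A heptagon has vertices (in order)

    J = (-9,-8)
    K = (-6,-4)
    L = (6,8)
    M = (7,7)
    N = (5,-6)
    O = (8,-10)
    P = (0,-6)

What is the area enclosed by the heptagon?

115.5

Apply the surveyor's formula: 2A = Σ (x_i·y_{i+1} − x_{i+1}·y_i), indices taken mod 7.
Σ = (-12) + (-24) + (-14) + (-77) + (-2) + (-48) + (-54) = -231
Area = |Σ|/2 = 115.5.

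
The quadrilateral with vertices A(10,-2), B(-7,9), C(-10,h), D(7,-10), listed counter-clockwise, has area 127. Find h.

The doubled signed area Σ (x_i y_{i+1} − x_{i+1} y_i) is linear in h.
With h=0 it equals 352; the coefficient of h is -14 (from the two edges through C).
So -14·h + 352 = 2·127 = 254 ⇒ h = 7.

7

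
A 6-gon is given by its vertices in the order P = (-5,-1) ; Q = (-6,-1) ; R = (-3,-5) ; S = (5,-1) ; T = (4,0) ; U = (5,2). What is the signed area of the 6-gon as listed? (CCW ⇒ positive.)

35.5

P→Q: (-5)(-1) − (-6)(-1) = -1
Q→R: (-6)(-5) − (-3)(-1) = 27
R→S: (-3)(-1) − (5)(-5) = 28
S→T: (5)(0) − (4)(-1) = 4
T→U: (4)(2) − (5)(0) = 8
U→P: (5)(-1) − (-5)(2) = 5
Σ = 71
Signed area = Σ/2 = 35.5 (positive ⇒ counter-clockwise traversal).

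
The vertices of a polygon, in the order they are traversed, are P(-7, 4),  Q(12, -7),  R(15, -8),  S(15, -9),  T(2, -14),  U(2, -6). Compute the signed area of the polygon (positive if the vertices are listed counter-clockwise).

-107.5

Apply the shoelace (surveyor's) formula: 2A = Σ (x_i·y_{i+1} − x_{i+1}·y_i), indices taken mod 6.
Σ = (1) + (9) + (-15) + (-192) + (16) + (-34) = -215
Signed area = Σ/2 = -107.5 (negative ⇒ clockwise traversal).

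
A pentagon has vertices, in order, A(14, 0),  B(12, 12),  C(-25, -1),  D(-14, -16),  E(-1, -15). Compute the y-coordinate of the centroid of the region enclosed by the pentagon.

Apply the surveyor's formula. First the cross-terms c_i = x_i·y_{i+1} − x_{i+1}·y_i:
  168, 288, 386, 194, 210  ⇒  2A = 1246, A = 623.
Then Σ (y_i + y_{i+1})·c_i = -10542, so ȳ = -10542 / (6·623) = -251/89.

-251/89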